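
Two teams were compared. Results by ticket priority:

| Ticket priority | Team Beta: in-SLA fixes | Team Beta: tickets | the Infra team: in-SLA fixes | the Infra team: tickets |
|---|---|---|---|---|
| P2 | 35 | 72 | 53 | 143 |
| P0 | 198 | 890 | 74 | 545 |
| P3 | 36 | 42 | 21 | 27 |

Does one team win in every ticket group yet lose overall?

P2: Team Beta 35/72 = 48.6%, the Infra team 53/143 = 37.1% → Team Beta
P0: Team Beta 198/890 = 22.2%, the Infra team 74/545 = 13.6% → Team Beta
P3: Team Beta 36/42 = 85.7%, the Infra team 21/27 = 77.8% → Team Beta
Overall: Team Beta 269/1004 = 26.8%, the Infra team 148/715 = 20.7% → Team Beta
Team Beta wins overall and in every ticket group — no reversal.

No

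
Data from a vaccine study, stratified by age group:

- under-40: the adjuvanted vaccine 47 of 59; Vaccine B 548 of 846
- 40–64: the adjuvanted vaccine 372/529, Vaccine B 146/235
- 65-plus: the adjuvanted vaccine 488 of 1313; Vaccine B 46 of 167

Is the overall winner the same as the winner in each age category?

Under-40: the adjuvanted vaccine 47/59 = 79.7%, Vaccine B 548/846 = 64.8% → the adjuvanted vaccine
40–64: the adjuvanted vaccine 372/529 = 70.3%, Vaccine B 146/235 = 62.1% → the adjuvanted vaccine
65-plus: the adjuvanted vaccine 488/1313 = 37.2%, Vaccine B 46/167 = 27.5% → the adjuvanted vaccine
Overall: the adjuvanted vaccine 907/1901 = 47.7%, Vaccine B 740/1248 = 59.3% → Vaccine B
The adjuvanted vaccine wins each age group but Vaccine B wins overall — the comparison reverses. The adjuvanted vaccine's recipients skew toward 65-plus, which has a lower base rate.

No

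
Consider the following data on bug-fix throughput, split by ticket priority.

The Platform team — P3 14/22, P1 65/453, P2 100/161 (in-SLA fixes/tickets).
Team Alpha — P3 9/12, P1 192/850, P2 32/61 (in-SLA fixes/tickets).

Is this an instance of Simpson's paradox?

P3: the Platform team 14/22 = 63.6%, Team Alpha 9/12 = 75.0% → Team Alpha
P1: the Platform team 65/453 = 14.3%, Team Alpha 192/850 = 22.6% → Team Alpha
P2: the Platform team 100/161 = 62.1%, Team Alpha 32/61 = 52.5% → the Platform team
Overall: the Platform team 179/636 = 28.1%, Team Alpha 233/923 = 25.2% → the Platform team
Neither sweeps: the Platform team wins 1 of 3 groups, Team Alpha wins 2. The Platform team wins overall but not every group — no Simpson reversal.

No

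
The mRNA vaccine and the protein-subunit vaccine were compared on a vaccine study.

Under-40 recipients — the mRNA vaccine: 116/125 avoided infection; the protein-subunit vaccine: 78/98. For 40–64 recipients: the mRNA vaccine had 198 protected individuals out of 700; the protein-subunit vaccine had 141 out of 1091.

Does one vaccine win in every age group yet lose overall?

Under-40: the mRNA vaccine 116/125 = 92.8%, the protein-subunit vaccine 78/98 = 79.6% → the mRNA vaccine
40–64: the mRNA vaccine 198/700 = 28.3%, the protein-subunit vaccine 141/1091 = 12.9% → the mRNA vaccine
Overall: the mRNA vaccine 314/825 = 38.1%, the protein-subunit vaccine 219/1189 = 18.4% → the mRNA vaccine
The mRNA vaccine wins overall and in every age group — no reversal.

No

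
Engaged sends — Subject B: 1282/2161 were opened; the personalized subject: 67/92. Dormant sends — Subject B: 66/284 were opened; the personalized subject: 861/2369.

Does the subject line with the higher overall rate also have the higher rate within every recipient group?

No

Engaged: Subject B 1282/2161 = 59.3%, the personalized subject 67/92 = 72.8% → the personalized subject
Dormant: Subject B 66/284 = 23.2%, the personalized subject 861/2369 = 36.3% → the personalized subject
Overall: Subject B 1348/2445 = 55.1%, the personalized subject 928/2461 = 37.7% → Subject B
The personalized subject wins each recipient group but Subject B wins overall — the comparison reverses. The personalized subject's sends skew toward dormant, which has a lower base rate.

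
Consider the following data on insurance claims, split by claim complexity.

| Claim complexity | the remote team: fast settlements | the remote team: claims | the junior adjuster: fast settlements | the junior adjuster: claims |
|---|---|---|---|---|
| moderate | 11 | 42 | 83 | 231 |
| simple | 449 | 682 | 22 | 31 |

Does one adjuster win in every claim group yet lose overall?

Moderate: the remote team 11/42 = 26.2%, the junior adjuster 83/231 = 35.9% → the junior adjuster
Simple: the remote team 449/682 = 65.8%, the junior adjuster 22/31 = 71.0% → the junior adjuster
Overall: the remote team 460/724 = 63.5%, the junior adjuster 105/262 = 40.1% → the remote team
The junior adjuster wins each claim group but the remote team wins overall — the comparison reverses. The junior adjuster's claims skew toward moderate, which has a lower base rate.

Yes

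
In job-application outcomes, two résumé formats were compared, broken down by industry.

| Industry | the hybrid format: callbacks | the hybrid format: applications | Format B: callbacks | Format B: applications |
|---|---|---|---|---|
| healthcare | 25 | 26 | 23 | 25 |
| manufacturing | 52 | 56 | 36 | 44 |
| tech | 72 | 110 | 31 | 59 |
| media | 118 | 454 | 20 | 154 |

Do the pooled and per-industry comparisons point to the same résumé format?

Yes

Healthcare: the hybrid format 25/26 = 96.2%, Format B 23/25 = 92.0% → the hybrid format
Manufacturing: the hybrid format 52/56 = 92.9%, Format B 36/44 = 81.8% → the hybrid format
Tech: the hybrid format 72/110 = 65.5%, Format B 31/59 = 52.5% → the hybrid format
Media: the hybrid format 118/454 = 26.0%, Format B 20/154 = 13.0% → the hybrid format
Overall: the hybrid format 267/646 = 41.3%, Format B 110/282 = 39.0% → the hybrid format
The hybrid format wins overall and in every industry group — no reversal.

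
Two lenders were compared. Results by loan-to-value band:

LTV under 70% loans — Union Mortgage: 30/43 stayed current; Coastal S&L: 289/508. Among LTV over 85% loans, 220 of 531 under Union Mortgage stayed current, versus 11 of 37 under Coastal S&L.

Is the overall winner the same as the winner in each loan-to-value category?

LTV under 70%: Union Mortgage 30/43 = 69.8%, Coastal S&L 289/508 = 56.9% → Union Mortgage
LTV over 85%: Union Mortgage 220/531 = 41.4%, Coastal S&L 11/37 = 29.7% → Union Mortgage
Overall: Union Mortgage 250/574 = 43.6%, Coastal S&L 300/545 = 55.0% → Coastal S&L
Union Mortgage wins each loan-to-value group but Coastal S&L wins overall — the comparison reverses. Union Mortgage's loans skew toward LTV over 85%, which has a lower base rate.

No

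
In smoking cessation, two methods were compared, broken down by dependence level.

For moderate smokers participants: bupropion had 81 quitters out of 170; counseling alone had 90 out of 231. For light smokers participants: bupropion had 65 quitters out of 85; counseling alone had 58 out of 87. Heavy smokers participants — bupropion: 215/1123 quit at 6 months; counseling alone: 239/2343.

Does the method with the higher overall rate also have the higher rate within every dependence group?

Moderate smokers: bupropion 81/170 = 47.6%, counseling alone 90/231 = 39.0% → bupropion
Light smokers: bupropion 65/85 = 76.5%, counseling alone 58/87 = 66.7% → bupropion
Heavy smokers: bupropion 215/1123 = 19.1%, counseling alone 239/2343 = 10.2% → bupropion
Overall: bupropion 361/1378 = 26.2%, counseling alone 387/2661 = 14.5% → bupropion
Bupropion wins overall and in every dependence group — no reversal.

Yes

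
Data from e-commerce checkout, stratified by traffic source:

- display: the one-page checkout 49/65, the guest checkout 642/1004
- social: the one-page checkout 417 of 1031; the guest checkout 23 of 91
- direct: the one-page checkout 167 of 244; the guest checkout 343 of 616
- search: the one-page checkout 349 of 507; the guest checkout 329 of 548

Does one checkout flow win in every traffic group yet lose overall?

Display: the one-page checkout 49/65 = 75.4%, the guest checkout 642/1004 = 63.9% → the one-page checkout
Social: the one-page checkout 417/1031 = 40.4%, the guest checkout 23/91 = 25.3% → the one-page checkout
Direct: the one-page checkout 167/244 = 68.4%, the guest checkout 343/616 = 55.7% → the one-page checkout
Search: the one-page checkout 349/507 = 68.8%, the guest checkout 329/548 = 60.0% → the one-page checkout
Overall: the one-page checkout 982/1847 = 53.2%, the guest checkout 1337/2259 = 59.2% → the guest checkout
The one-page checkout wins each traffic group but the guest checkout wins overall — the comparison reverses. The one-page checkout's sessions skew toward social, which has a lower base rate.

Yes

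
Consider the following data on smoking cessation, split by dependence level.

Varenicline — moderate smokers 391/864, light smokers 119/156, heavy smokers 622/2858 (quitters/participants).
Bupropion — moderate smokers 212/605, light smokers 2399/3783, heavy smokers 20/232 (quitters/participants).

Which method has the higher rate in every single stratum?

Moderate smokers: varenicline 391/864 = 45.3%, bupropion 212/605 = 35.0% → varenicline
Light smokers: varenicline 119/156 = 76.3%, bupropion 2399/3783 = 63.4% → varenicline
Heavy smokers: varenicline 622/2858 = 21.8%, bupropion 20/232 = 8.6% → varenicline
Varenicline has the higher rate in all 3 groups.

varenicline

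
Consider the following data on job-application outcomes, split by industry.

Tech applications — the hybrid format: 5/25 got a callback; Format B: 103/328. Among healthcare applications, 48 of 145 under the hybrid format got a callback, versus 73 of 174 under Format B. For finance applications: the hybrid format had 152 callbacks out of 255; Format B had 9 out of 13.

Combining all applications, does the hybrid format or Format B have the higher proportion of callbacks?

Tech: the hybrid format 5/25 = 20.0%, Format B 103/328 = 31.4% → Format B
Healthcare: the hybrid format 48/145 = 33.1%, Format B 73/174 = 42.0% → Format B
Finance: the hybrid format 152/255 = 59.6%, Format B 9/13 = 69.2% → Format B
Overall: the hybrid format 205/425 = 48.2%, Format B 185/515 = 35.9% → the hybrid format
(Format B wins every industry group but the hybrid format wins overall — Format B's applications skew toward the low-rate tech group.)

the hybrid format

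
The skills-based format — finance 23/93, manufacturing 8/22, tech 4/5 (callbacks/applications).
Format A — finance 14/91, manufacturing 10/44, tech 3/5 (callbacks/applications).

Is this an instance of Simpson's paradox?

Finance: the skills-based format 23/93 = 24.7%, Format A 14/91 = 15.4% → the skills-based format
Manufacturing: the skills-based format 8/22 = 36.4%, Format A 10/44 = 22.7% → the skills-based format
Tech: the skills-based format 4/5 = 80.0%, Format A 3/5 = 60.0% → the skills-based format
Overall: the skills-based format 35/120 = 29.2%, Format A 27/140 = 19.3% → the skills-based format
The skills-based format wins overall and in every industry group — no reversal.

No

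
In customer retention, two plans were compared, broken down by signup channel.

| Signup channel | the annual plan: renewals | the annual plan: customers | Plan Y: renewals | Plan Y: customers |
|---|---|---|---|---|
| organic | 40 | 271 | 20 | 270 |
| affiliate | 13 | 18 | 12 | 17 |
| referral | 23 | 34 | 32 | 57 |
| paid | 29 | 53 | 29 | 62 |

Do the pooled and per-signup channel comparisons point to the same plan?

Yes

Organic: the annual plan 40/271 = 14.8%, Plan Y 20/270 = 7.4% → the annual plan
Affiliate: the annual plan 13/18 = 72.2%, Plan Y 12/17 = 70.6% → the annual plan
Referral: the annual plan 23/34 = 67.6%, Plan Y 32/57 = 56.1% → the annual plan
Paid: the annual plan 29/53 = 54.7%, Plan Y 29/62 = 46.8% → the annual plan
Overall: the annual plan 105/376 = 27.9%, Plan Y 93/406 = 22.9% → the annual plan
The annual plan wins overall and in every signup group — no reversal.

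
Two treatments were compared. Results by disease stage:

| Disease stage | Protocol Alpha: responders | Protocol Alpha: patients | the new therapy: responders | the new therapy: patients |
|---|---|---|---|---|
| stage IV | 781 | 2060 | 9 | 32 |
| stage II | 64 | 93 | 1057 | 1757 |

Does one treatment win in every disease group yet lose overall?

Stage IV: Protocol Alpha 781/2060 = 37.9%, the new therapy 9/32 = 28.1% → Protocol Alpha
Stage II: Protocol Alpha 64/93 = 68.8%, the new therapy 1057/1757 = 60.2% → Protocol Alpha
Overall: Protocol Alpha 845/2153 = 39.2%, the new therapy 1066/1789 = 59.6% → the new therapy
Protocol Alpha wins each disease group but the new therapy wins overall — the comparison reverses. Protocol Alpha's patients skew toward stage IV, which has a lower base rate.

Yes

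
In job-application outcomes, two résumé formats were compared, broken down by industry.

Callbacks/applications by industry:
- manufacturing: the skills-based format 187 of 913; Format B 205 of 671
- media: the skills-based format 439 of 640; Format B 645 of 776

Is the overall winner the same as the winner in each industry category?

Yes

Manufacturing: the skills-based format 187/913 = 20.5%, Format B 205/671 = 30.6% → Format B
Media: the skills-based format 439/640 = 68.6%, Format B 645/776 = 83.1% → Format B
Overall: the skills-based format 626/1553 = 40.3%, Format B 850/1447 = 58.7% → Format B
Format B wins overall and in every industry group — no reversal.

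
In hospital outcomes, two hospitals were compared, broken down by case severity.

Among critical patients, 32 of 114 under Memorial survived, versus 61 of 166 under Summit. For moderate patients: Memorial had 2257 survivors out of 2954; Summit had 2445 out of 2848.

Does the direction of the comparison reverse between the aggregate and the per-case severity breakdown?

Critical: Memorial 32/114 = 28.1%, Summit 61/166 = 36.7% → Summit
Moderate: Memorial 2257/2954 = 76.4%, Summit 2445/2848 = 85.8% → Summit
Overall: Memorial 2289/3068 = 74.6%, Summit 2506/3014 = 83.1% → Summit
Summit wins overall and in every case group — no reversal.

No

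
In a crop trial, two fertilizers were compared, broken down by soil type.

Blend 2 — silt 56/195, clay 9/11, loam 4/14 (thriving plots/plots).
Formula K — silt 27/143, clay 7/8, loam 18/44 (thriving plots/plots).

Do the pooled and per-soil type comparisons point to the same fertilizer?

Silt: Blend 2 56/195 = 28.7%, Formula K 27/143 = 18.9% → Blend 2
Clay: Blend 2 9/11 = 81.8%, Formula K 7/8 = 87.5% → Formula K
Loam: Blend 2 4/14 = 28.6%, Formula K 18/44 = 40.9% → Formula K
Overall: Blend 2 69/220 = 31.4%, Formula K 52/195 = 26.7% → Blend 2
Neither sweeps: Blend 2 wins 1 of 3 groups, Formula K wins 2. Blend 2 wins overall but not every group — no Simpson reversal.

No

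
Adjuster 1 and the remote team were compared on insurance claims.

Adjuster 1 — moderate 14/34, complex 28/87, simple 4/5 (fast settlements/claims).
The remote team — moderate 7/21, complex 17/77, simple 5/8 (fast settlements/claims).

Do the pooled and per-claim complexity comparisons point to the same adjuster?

Yes

Moderate: Adjuster 1 14/34 = 41.2%, the remote team 7/21 = 33.3% → Adjuster 1
Complex: Adjuster 1 28/87 = 32.2%, the remote team 17/77 = 22.1% → Adjuster 1
Simple: Adjuster 1 4/5 = 80.0%, the remote team 5/8 = 62.5% → Adjuster 1
Overall: Adjuster 1 46/126 = 36.5%, the remote team 29/106 = 27.4% → Adjuster 1
Adjuster 1 wins overall and in every claim group — no reversal.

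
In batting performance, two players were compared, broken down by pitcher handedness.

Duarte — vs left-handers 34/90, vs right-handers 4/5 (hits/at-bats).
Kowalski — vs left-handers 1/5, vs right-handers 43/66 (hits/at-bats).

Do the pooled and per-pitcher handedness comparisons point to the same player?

Vs left-handers: Duarte 34/90 = 37.8%, Kowalski 1/5 = 20.0% → Duarte
Vs right-handers: Duarte 4/5 = 80.0%, Kowalski 43/66 = 65.2% → Duarte
Overall: Duarte 38/95 = 40.0%, Kowalski 44/71 = 62.0% → Kowalski
Duarte wins each pitcher group but Kowalski wins overall — the comparison reverses. Duarte's at-bats skew toward vs left-handers, which has a lower base rate.

No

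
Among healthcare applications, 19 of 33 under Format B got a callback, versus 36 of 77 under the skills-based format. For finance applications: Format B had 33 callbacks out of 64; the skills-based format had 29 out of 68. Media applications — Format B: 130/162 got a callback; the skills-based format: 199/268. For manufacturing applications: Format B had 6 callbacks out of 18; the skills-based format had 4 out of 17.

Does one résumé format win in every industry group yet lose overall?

Healthcare: Format B 19/33 = 57.6%, the skills-based format 36/77 = 46.8% → Format B
Finance: Format B 33/64 = 51.6%, the skills-based format 29/68 = 42.6% → Format B
Media: Format B 130/162 = 80.2%, the skills-based format 199/268 = 74.3% → Format B
Manufacturing: Format B 6/18 = 33.3%, the skills-based format 4/17 = 23.5% → Format B
Overall: Format B 188/277 = 67.9%, the skills-based format 268/430 = 62.3% → Format B
Format B wins overall and in every industry group — no reversal.

No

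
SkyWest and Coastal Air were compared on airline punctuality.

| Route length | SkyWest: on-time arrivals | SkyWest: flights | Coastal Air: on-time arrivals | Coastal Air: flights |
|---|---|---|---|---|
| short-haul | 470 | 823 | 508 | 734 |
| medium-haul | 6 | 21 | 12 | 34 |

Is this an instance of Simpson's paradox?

Short-haul: SkyWest 470/823 = 57.1%, Coastal Air 508/734 = 69.2% → Coastal Air
Medium-haul: SkyWest 6/21 = 28.6%, Coastal Air 12/34 = 35.3% → Coastal Air
Overall: SkyWest 476/844 = 56.4%, Coastal Air 520/768 = 67.7% → Coastal Air
Coastal Air wins overall and in every route group — no reversal.

No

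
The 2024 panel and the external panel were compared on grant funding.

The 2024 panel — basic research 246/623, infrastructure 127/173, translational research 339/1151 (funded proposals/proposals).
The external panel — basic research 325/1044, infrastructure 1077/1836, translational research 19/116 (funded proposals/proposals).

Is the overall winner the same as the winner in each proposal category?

Basic research: the 2024 panel 246/623 = 39.5%, the external panel 325/1044 = 31.1% → the 2024 panel
Infrastructure: the 2024 panel 127/173 = 73.4%, the external panel 1077/1836 = 58.7% → the 2024 panel
Translational research: the 2024 panel 339/1151 = 29.5%, the external panel 19/116 = 16.4% → the 2024 panel
Overall: the 2024 panel 712/1947 = 36.6%, the external panel 1421/2996 = 47.4% → the external panel
The 2024 panel wins each proposal group but the external panel wins overall — the comparison reverses. The 2024 panel's proposals skew toward translational research, which has a lower base rate.

No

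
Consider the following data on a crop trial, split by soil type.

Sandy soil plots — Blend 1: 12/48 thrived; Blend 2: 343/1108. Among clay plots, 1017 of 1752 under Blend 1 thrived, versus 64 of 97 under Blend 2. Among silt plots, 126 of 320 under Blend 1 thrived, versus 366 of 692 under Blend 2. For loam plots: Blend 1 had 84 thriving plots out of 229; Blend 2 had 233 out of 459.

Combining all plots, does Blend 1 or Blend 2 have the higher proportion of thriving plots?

Blend 1

Sandy soil: Blend 1 12/48 = 25.0%, Blend 2 343/1108 = 31.0% → Blend 2
Clay: Blend 1 1017/1752 = 58.0%, Blend 2 64/97 = 66.0% → Blend 2
Silt: Blend 1 126/320 = 39.4%, Blend 2 366/692 = 52.9% → Blend 2
Loam: Blend 1 84/229 = 36.7%, Blend 2 233/459 = 50.8% → Blend 2
Overall: Blend 1 1239/2349 = 52.7%, Blend 2 1006/2356 = 42.7% → Blend 1
(Blend 2 wins every soil group but Blend 1 wins overall — Blend 2's plots skew toward the low-rate sandy soil group.)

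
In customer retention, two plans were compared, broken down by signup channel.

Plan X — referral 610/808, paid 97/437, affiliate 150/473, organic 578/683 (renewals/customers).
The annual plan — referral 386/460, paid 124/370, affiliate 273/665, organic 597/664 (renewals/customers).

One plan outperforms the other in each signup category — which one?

the annual plan

Referral: Plan X 610/808 = 75.5%, the annual plan 386/460 = 83.9% → the annual plan
Paid: Plan X 97/437 = 22.2%, the annual plan 124/370 = 33.5% → the annual plan
Affiliate: Plan X 150/473 = 31.7%, the annual plan 273/665 = 41.1% → the annual plan
Organic: Plan X 578/683 = 84.6%, the annual plan 597/664 = 89.9% → the annual plan
The annual plan has the higher rate in all 4 groups.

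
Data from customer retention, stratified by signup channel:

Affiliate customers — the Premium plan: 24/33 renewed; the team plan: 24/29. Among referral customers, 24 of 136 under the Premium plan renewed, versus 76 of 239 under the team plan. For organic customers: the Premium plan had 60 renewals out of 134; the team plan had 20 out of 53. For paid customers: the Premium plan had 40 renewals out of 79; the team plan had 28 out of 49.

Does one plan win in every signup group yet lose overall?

No

Affiliate: the Premium plan 24/33 = 72.7%, the team plan 24/29 = 82.8% → the team plan
Referral: the Premium plan 24/136 = 17.6%, the team plan 76/239 = 31.8% → the team plan
Organic: the Premium plan 60/134 = 44.8%, the team plan 20/53 = 37.7% → the Premium plan
Paid: the Premium plan 40/79 = 50.6%, the team plan 28/49 = 57.1% → the team plan
Overall: the Premium plan 148/382 = 38.7%, the team plan 148/370 = 40.0% → the team plan
Neither sweeps: the Premium plan wins 1 of 4 groups, the team plan wins 3. The team plan wins overall but not every group — no Simpson reversal.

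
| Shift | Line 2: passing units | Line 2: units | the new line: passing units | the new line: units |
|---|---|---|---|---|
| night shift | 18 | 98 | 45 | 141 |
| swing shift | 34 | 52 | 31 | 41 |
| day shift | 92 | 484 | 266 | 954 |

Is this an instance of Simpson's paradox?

Night shift: Line 2 18/98 = 18.4%, the new line 45/141 = 31.9% → the new line
Swing shift: Line 2 34/52 = 65.4%, the new line 31/41 = 75.6% → the new line
Day shift: Line 2 92/484 = 19.0%, the new line 266/954 = 27.9% → the new line
Overall: Line 2 144/634 = 22.7%, the new line 342/1136 = 30.1% → the new line
The new line wins overall and in every shift group — no reversal.

No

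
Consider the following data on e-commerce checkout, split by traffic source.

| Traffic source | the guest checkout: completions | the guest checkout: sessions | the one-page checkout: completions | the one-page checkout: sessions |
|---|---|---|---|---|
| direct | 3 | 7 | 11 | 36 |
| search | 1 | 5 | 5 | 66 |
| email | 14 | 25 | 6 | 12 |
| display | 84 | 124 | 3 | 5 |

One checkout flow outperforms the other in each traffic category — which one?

the guest checkout

Direct: the guest checkout 3/7 = 42.9%, the one-page checkout 11/36 = 30.6% → the guest checkout
Search: the guest checkout 1/5 = 20.0%, the one-page checkout 5/66 = 7.6% → the guest checkout
Email: the guest checkout 14/25 = 56.0%, the one-page checkout 6/12 = 50.0% → the guest checkout
Display: the guest checkout 84/124 = 67.7%, the one-page checkout 3/5 = 60.0% → the guest checkout
The guest checkout has the higher rate in all 4 groups.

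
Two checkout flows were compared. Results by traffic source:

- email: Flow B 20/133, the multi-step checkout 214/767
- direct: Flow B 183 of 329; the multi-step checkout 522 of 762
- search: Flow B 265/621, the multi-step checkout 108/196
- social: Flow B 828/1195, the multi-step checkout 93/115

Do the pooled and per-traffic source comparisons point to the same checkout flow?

No

Email: Flow B 20/133 = 15.0%, the multi-step checkout 214/767 = 27.9% → the multi-step checkout
Direct: Flow B 183/329 = 55.6%, the multi-step checkout 522/762 = 68.5% → the multi-step checkout
Search: Flow B 265/621 = 42.7%, the multi-step checkout 108/196 = 55.1% → the multi-step checkout
Social: Flow B 828/1195 = 69.3%, the multi-step checkout 93/115 = 80.9% → the multi-step checkout
Overall: Flow B 1296/2278 = 56.9%, the multi-step checkout 937/1840 = 50.9% → Flow B
The multi-step checkout wins each traffic group but Flow B wins overall — the comparison reverses. The multi-step checkout's sessions skew toward email, which has a lower base rate.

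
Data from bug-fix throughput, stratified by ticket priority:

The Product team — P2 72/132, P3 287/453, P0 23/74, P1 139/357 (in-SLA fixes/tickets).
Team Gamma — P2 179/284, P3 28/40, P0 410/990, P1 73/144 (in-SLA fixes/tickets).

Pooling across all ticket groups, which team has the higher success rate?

P2: the Product team 72/132 = 54.5%, Team Gamma 179/284 = 63.0% → Team Gamma
P3: the Product team 287/453 = 63.4%, Team Gamma 28/40 = 70.0% → Team Gamma
P0: the Product team 23/74 = 31.1%, Team Gamma 410/990 = 41.4% → Team Gamma
P1: the Product team 139/357 = 38.9%, Team Gamma 73/144 = 50.7% → Team Gamma
Overall: the Product team 521/1016 = 51.3%, Team Gamma 690/1458 = 47.3% → the Product team
(Team Gamma wins every ticket group but the Product team wins overall — Team Gamma's tickets skew toward the low-rate P0 group.)

the Product team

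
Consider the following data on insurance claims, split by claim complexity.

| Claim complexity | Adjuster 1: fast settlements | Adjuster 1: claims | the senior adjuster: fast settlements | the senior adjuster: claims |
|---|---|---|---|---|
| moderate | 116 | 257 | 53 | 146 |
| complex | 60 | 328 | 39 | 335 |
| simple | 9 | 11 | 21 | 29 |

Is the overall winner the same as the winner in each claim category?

Yes

Moderate: Adjuster 1 116/257 = 45.1%, the senior adjuster 53/146 = 36.3% → Adjuster 1
Complex: Adjuster 1 60/328 = 18.3%, the senior adjuster 39/335 = 11.6% → Adjuster 1
Simple: Adjuster 1 9/11 = 81.8%, the senior adjuster 21/29 = 72.4% → Adjuster 1
Overall: Adjuster 1 185/596 = 31.0%, the senior adjuster 113/510 = 22.2% → Adjuster 1
Adjuster 1 wins overall and in every claim group — no reversal.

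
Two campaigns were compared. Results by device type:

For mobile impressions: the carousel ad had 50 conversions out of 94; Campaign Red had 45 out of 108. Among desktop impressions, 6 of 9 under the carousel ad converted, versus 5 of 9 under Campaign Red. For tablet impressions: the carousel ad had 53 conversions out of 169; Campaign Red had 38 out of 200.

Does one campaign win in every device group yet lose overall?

No

Mobile: the carousel ad 50/94 = 53.2%, Campaign Red 45/108 = 41.7% → the carousel ad
Desktop: the carousel ad 6/9 = 66.7%, Campaign Red 5/9 = 55.6% → the carousel ad
Tablet: the carousel ad 53/169 = 31.4%, Campaign Red 38/200 = 19.0% → the carousel ad
Overall: the carousel ad 109/272 = 40.1%, Campaign Red 88/317 = 27.8% → the carousel ad
The carousel ad wins overall and in every device group — no reversal.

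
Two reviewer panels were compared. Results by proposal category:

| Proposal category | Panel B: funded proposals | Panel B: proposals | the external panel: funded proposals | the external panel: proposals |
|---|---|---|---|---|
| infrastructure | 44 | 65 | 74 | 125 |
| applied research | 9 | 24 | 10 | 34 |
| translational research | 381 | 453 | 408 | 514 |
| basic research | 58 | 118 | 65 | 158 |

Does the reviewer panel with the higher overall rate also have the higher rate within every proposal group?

Yes

Infrastructure: Panel B 44/65 = 67.7%, the external panel 74/125 = 59.2% → Panel B
Applied research: Panel B 9/24 = 37.5%, the external panel 10/34 = 29.4% → Panel B
Translational research: Panel B 381/453 = 84.1%, the external panel 408/514 = 79.4% → Panel B
Basic research: Panel B 58/118 = 49.2%, the external panel 65/158 = 41.1% → Panel B
Overall: Panel B 492/660 = 74.5%, the external panel 557/831 = 67.0% → Panel B
Panel B wins overall and in every proposal group — no reversal.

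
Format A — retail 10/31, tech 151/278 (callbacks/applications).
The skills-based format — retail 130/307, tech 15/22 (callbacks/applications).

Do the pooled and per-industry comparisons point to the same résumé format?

No

Retail: Format A 10/31 = 32.3%, the skills-based format 130/307 = 42.3% → the skills-based format
Tech: Format A 151/278 = 54.3%, the skills-based format 15/22 = 68.2% → the skills-based format
Overall: Format A 161/309 = 52.1%, the skills-based format 145/329 = 44.1% → Format A
The skills-based format wins each industry group but Format A wins overall — the comparison reverses. The skills-based format's applications skew toward retail, which has a lower base rate.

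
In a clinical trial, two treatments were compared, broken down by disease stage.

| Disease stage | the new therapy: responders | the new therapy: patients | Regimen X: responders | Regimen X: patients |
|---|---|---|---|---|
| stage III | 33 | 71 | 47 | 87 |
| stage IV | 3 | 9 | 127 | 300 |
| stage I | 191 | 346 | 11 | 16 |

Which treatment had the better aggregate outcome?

Stage III: the new therapy 33/71 = 46.5%, Regimen X 47/87 = 54.0% → Regimen X
Stage IV: the new therapy 3/9 = 33.3%, Regimen X 127/300 = 42.3% → Regimen X
Stage I: the new therapy 191/346 = 55.2%, Regimen X 11/16 = 68.8% → Regimen X
Overall: the new therapy 227/426 = 53.3%, Regimen X 185/403 = 45.9% → the new therapy
(Regimen X wins every disease group but the new therapy wins overall — Regimen X's patients skew toward the low-rate stage IV group.)

the new therapy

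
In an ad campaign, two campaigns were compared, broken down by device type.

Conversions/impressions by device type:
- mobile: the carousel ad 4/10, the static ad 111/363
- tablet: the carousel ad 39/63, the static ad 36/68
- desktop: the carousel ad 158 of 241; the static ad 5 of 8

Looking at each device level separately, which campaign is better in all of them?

Mobile: the carousel ad 4/10 = 40.0%, the static ad 111/363 = 30.6% → the carousel ad
Tablet: the carousel ad 39/63 = 61.9%, the static ad 36/68 = 52.9% → the carousel ad
Desktop: the carousel ad 158/241 = 65.6%, the static ad 5/8 = 62.5% → the carousel ad
The carousel ad has the higher rate in all 3 groups.

the carousel ad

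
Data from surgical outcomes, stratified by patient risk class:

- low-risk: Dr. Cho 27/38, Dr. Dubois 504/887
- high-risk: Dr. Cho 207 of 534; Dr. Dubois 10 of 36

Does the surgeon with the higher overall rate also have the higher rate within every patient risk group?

Low-risk: Dr. Cho 27/38 = 71.1%, Dr. Dubois 504/887 = 56.8% → Dr. Cho
High-risk: Dr. Cho 207/534 = 38.8%, Dr. Dubois 10/36 = 27.8% → Dr. Cho
Overall: Dr. Cho 234/572 = 40.9%, Dr. Dubois 514/923 = 55.7% → Dr. Dubois
Dr. Cho wins each patient risk group but Dr. Dubois wins overall — the comparison reverses. Dr. Cho's operations skew toward high-risk, which has a lower base rate.

No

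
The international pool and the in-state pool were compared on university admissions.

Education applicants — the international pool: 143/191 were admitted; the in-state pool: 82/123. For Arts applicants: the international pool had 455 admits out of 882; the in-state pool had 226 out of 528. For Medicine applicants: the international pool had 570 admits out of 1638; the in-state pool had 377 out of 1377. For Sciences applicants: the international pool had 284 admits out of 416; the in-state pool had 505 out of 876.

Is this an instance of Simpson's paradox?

Education: the international pool 143/191 = 74.9%, the in-state pool 82/123 = 66.7% → the international pool
Arts: the international pool 455/882 = 51.6%, the in-state pool 226/528 = 42.8% → the international pool
Medicine: the international pool 570/1638 = 34.8%, the in-state pool 377/1377 = 27.4% → the international pool
Sciences: the international pool 284/416 = 68.3%, the in-state pool 505/876 = 57.6% → the international pool
Overall: the international pool 1452/3127 = 46.4%, the in-state pool 1190/2904 = 41.0% → the international pool
The international pool wins overall and in every department group — no reversal.

No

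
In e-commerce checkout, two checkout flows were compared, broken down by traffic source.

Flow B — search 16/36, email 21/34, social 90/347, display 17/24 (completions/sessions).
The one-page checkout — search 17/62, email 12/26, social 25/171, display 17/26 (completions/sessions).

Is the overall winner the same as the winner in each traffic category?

Search: Flow B 16/36 = 44.4%, the one-page checkout 17/62 = 27.4% → Flow B
Email: Flow B 21/34 = 61.8%, the one-page checkout 12/26 = 46.2% → Flow B
Social: Flow B 90/347 = 25.9%, the one-page checkout 25/171 = 14.6% → Flow B
Display: Flow B 17/24 = 70.8%, the one-page checkout 17/26 = 65.4% → Flow B
Overall: Flow B 144/441 = 32.7%, the one-page checkout 71/285 = 24.9% → Flow B
Flow B wins overall and in every traffic group — no reversal.

Yes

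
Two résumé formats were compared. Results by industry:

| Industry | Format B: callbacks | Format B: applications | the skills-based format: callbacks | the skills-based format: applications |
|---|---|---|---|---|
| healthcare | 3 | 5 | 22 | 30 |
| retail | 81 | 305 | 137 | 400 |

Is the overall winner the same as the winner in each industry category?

Healthcare: Format B 3/5 = 60.0%, the skills-based format 22/30 = 73.3% → the skills-based format
Retail: Format B 81/305 = 26.6%, the skills-based format 137/400 = 34.2% → the skills-based format
Overall: Format B 84/310 = 27.1%, the skills-based format 159/430 = 37.0% → the skills-based format
The skills-based format wins overall and in every industry group — no reversal.

Yes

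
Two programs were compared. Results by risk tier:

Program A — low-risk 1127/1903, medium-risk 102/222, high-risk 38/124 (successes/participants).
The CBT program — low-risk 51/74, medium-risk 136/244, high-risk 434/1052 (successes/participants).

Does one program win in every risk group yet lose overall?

Yes

Low-risk: Program A 1127/1903 = 59.2%, the CBT program 51/74 = 68.9% → the CBT program
Medium-risk: Program A 102/222 = 45.9%, the CBT program 136/244 = 55.7% → the CBT program
High-risk: Program A 38/124 = 30.6%, the CBT program 434/1052 = 41.3% → the CBT program
Overall: Program A 1267/2249 = 56.3%, the CBT program 621/1370 = 45.3% → Program A
The CBT program wins each risk group but Program A wins overall — the comparison reverses. The CBT program's participants skew toward high-risk, which has a lower base rate.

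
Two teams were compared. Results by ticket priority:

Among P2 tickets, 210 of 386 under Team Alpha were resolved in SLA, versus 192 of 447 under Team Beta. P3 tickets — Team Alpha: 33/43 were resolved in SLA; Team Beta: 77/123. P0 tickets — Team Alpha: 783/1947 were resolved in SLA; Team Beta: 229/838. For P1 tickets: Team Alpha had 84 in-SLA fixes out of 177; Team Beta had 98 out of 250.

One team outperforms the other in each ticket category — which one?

Team Alpha

P2: Team Alpha 210/386 = 54.4%, Team Beta 192/447 = 43.0% → Team Alpha
P3: Team Alpha 33/43 = 76.7%, Team Beta 77/123 = 62.6% → Team Alpha
P0: Team Alpha 783/1947 = 40.2%, Team Beta 229/838 = 27.3% → Team Alpha
P1: Team Alpha 84/177 = 47.5%, Team Beta 98/250 = 39.2% → Team Alpha
Team Alpha has the higher rate in all 4 groups.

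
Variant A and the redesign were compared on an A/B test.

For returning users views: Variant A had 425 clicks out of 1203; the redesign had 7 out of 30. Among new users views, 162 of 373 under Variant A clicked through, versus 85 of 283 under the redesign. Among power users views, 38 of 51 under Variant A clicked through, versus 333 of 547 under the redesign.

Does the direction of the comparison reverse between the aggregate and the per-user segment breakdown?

Returning users: Variant A 425/1203 = 35.3%, the redesign 7/30 = 23.3% → Variant A
New users: Variant A 162/373 = 43.4%, the redesign 85/283 = 30.0% → Variant A
Power users: Variant A 38/51 = 74.5%, the redesign 333/547 = 60.9% → Variant A
Overall: Variant A 625/1627 = 38.4%, the redesign 425/860 = 49.4% → the redesign
Variant A wins each user group but the redesign wins overall — the comparison reverses. Variant A's views skew toward returning users, which has a lower base rate.

Yes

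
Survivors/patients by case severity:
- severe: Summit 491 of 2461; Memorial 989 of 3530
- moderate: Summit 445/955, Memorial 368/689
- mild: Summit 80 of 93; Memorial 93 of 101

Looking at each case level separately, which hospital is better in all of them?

Severe: Summit 491/2461 = 20.0%, Memorial 989/3530 = 28.0% → Memorial
Moderate: Summit 445/955 = 46.6%, Memorial 368/689 = 53.4% → Memorial
Mild: Summit 80/93 = 86.0%, Memorial 93/101 = 92.1% → Memorial
Memorial has the higher rate in all 3 groups.

Memorial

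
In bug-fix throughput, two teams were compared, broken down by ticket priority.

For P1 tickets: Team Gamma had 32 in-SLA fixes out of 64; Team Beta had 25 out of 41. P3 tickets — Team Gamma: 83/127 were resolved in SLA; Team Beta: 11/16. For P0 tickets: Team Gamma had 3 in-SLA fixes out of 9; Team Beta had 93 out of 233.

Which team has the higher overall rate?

Team Gamma

P1: Team Gamma 32/64 = 50.0%, Team Beta 25/41 = 61.0% → Team Beta
P3: Team Gamma 83/127 = 65.4%, Team Beta 11/16 = 68.8% → Team Beta
P0: Team Gamma 3/9 = 33.3%, Team Beta 93/233 = 39.9% → Team Beta
Overall: Team Gamma 118/200 = 59.0%, Team Beta 129/290 = 44.5% → Team Gamma
(Team Beta wins every ticket group but Team Gamma wins overall — Team Beta's tickets skew toward the low-rate P0 group.)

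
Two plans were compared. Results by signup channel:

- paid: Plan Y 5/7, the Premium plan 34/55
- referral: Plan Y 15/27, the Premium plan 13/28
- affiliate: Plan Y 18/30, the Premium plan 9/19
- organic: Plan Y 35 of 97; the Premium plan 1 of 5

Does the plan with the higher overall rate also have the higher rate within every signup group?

No

Paid: Plan Y 5/7 = 71.4%, the Premium plan 34/55 = 61.8% → Plan Y
Referral: Plan Y 15/27 = 55.6%, the Premium plan 13/28 = 46.4% → Plan Y
Affiliate: Plan Y 18/30 = 60.0%, the Premium plan 9/19 = 47.4% → Plan Y
Organic: Plan Y 35/97 = 36.1%, the Premium plan 1/5 = 20.0% → Plan Y
Overall: Plan Y 73/161 = 45.3%, the Premium plan 57/107 = 53.3% → the Premium plan
Plan Y wins each signup group but the Premium plan wins overall — the comparison reverses. Plan Y's customers skew toward organic, which has a lower base rate.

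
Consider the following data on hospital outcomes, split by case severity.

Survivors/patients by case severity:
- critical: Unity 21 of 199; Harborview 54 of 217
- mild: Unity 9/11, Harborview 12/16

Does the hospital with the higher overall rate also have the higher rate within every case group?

No

Critical: Unity 21/199 = 10.6%, Harborview 54/217 = 24.9% → Harborview
Mild: Unity 9/11 = 81.8%, Harborview 12/16 = 75.0% → Unity
Overall: Unity 30/210 = 14.3%, Harborview 66/233 = 28.3% → Harborview
Neither sweeps: Unity wins 1 of 2 groups, Harborview wins 1. Harborview wins overall but not every group — no Simpson reversal.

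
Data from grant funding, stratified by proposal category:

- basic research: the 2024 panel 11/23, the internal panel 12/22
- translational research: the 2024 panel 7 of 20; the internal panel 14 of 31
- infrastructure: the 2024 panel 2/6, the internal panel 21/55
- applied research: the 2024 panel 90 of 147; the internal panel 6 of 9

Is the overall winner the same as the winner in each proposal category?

No

Basic research: the 2024 panel 11/23 = 47.8%, the internal panel 12/22 = 54.5% → the internal panel
Translational research: the 2024 panel 7/20 = 35.0%, the internal panel 14/31 = 45.2% → the internal panel
Infrastructure: the 2024 panel 2/6 = 33.3%, the internal panel 21/55 = 38.2% → the internal panel
Applied research: the 2024 panel 90/147 = 61.2%, the internal panel 6/9 = 66.7% → the internal panel
Overall: the 2024 panel 110/196 = 56.1%, the internal panel 53/117 = 45.3% → the 2024 panel
The internal panel wins each proposal group but the 2024 panel wins overall — the comparison reverses. The internal panel's proposals skew toward infrastructure, which has a lower base rate.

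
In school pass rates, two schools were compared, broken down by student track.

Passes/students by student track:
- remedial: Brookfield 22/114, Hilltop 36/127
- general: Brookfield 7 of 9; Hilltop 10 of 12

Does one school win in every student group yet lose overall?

No

Remedial: Brookfield 22/114 = 19.3%, Hilltop 36/127 = 28.3% → Hilltop
General: Brookfield 7/9 = 77.8%, Hilltop 10/12 = 83.3% → Hilltop
Overall: Brookfield 29/123 = 23.6%, Hilltop 46/139 = 33.1% → Hilltop
Hilltop wins overall and in every student group — no reversal.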